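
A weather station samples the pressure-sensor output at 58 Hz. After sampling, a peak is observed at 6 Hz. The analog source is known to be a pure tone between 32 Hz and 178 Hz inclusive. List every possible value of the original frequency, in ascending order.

52 Hz, 64 Hz, 110 Hz, 122 Hz, 168 Hz

Frequencies that alias to 6 Hz are k·fs ± 6 Hz for integer k ≥ 0.
k=0: 6 Hz.
k=1: 52 Hz, 64 Hz.
k=2: 110 Hz, 122 Hz.
k=3: 168 Hz, 180 Hz.
k=4: 226 Hz, 238 Hz.
Within [32 Hz, 178 Hz]: 52 Hz, 64 Hz, 110 Hz, 122 Hz, 168 Hz.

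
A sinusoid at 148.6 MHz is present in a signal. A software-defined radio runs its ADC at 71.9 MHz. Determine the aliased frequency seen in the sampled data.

148.6 MHz mod fs = 4.8 MHz.
4.8 MHz ≤ fs/2 = 35.95 MHz, appears at 4.8 MHz.

4.8 MHz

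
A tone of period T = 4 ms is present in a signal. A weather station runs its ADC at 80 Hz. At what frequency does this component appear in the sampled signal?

T = 4 ms → f = 1/T = 250 Hz.
250 Hz mod fs = 10 Hz.
10 Hz ≤ fs/2 = 40 Hz, appears at 10 Hz.

10 Hz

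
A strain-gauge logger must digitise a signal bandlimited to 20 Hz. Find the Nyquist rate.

40 Hz

Nyquist rate = 2 × 20 Hz = 40 Hz.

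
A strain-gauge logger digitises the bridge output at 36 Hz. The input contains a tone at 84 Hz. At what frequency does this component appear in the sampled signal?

12 Hz

84 Hz mod fs = 12 Hz.
12 Hz ≤ fs/2 = 18 Hz, appears at 12 Hz.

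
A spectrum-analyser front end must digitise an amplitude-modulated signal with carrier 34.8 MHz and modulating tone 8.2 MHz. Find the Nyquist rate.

AM sidebands sit at fc ± fm = 26.6 MHz and 43 MHz.
Highest-frequency component: 43 MHz.
Nyquist rate = 2 × 43 MHz = 86 MHz.

86 MHz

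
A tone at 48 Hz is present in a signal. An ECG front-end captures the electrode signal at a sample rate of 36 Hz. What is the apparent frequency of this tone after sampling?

48 Hz mod fs = 12 Hz.
12 Hz ≤ fs/2 = 18 Hz, appears at 12 Hz.

12 Hz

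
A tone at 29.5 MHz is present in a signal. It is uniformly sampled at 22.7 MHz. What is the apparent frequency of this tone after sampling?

29.5 MHz mod fs = 6.8 MHz.
6.8 MHz ≤ fs/2 = 11.35 MHz, appears at 6.8 MHz.

6.8 MHz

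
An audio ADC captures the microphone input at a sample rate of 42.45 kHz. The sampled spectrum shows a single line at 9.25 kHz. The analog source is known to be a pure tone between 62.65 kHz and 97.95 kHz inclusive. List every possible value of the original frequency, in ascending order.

Frequencies that alias to 9.25 kHz are k·fs ± 9.25 kHz for integer k ≥ 0.
k=0: 9.25 kHz.
k=1: 33.2 kHz, 51.7 kHz.
k=2: 75.65 kHz, 94.15 kHz.
k=3: 118.1 kHz, 136.6 kHz.
Within [62.65 kHz, 97.95 kHz]: 75.65 kHz, 94.15 kHz.

75.65 kHz, 94.15 kHz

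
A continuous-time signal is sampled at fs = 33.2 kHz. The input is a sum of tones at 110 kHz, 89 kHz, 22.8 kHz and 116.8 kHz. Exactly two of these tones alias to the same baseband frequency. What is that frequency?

10.4 kHz

fs/2 = 16.6 kHz.
110 kHz mod fs = 10.4 kHz.
10.4 kHz ≤ fs/2 = 16.6 kHz, appears at 10.4 kHz.
89 kHz mod fs = 22.6 kHz.
22.6 kHz > fs/2 = 16.6 kHz, folds to fs − 22.6 kHz = 10.6 kHz.
22.8 kHz > fs/2 = 16.6 kHz, folds to fs − 22.8 kHz = 10.4 kHz.
116.8 kHz mod fs = 17.2 kHz.
17.2 kHz > fs/2 = 16.6 kHz, folds to fs − 17.2 kHz = 16 kHz.
22.8 kHz and 110 kHz both map to 10.4 kHz.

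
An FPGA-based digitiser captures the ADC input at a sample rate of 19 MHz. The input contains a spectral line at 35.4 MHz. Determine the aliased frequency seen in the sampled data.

2.6 MHz

35.4 MHz mod fs = 16.4 MHz.
16.4 MHz > fs/2 = 9.5 MHz, folds to fs − 16.4 MHz = 2.6 MHz.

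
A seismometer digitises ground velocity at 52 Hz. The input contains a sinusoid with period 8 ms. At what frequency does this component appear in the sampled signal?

T = 8 ms → f = 1/T = 125 Hz.
125 Hz mod fs = 21 Hz.
21 Hz ≤ fs/2 = 26 Hz, appears at 21 Hz.

21 Hz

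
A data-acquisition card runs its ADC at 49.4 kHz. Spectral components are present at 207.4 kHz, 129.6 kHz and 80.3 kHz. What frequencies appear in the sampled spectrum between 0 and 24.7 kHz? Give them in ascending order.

9.8 kHz, 18.5 kHz, 18.6 kHz

fs/2 = 24.7 kHz.
207.4 kHz mod fs = 9.8 kHz.
9.8 kHz ≤ fs/2 = 24.7 kHz, appears at 9.8 kHz.
129.6 kHz mod fs = 30.8 kHz.
30.8 kHz > fs/2 = 24.7 kHz, folds to fs − 30.8 kHz = 18.6 kHz.
80.3 kHz mod fs = 30.9 kHz.
30.9 kHz > fs/2 = 24.7 kHz, folds to fs − 30.9 kHz = 18.5 kHz.
Distinct values: {9.8 kHz, 18.5 kHz, 18.6 kHz}.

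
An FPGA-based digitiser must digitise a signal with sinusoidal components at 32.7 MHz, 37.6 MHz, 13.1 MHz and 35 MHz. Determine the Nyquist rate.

75.2 MHz

Highest-frequency component: 37.6 MHz.
Nyquist rate = 2 × 37.6 MHz = 75.2 MHz.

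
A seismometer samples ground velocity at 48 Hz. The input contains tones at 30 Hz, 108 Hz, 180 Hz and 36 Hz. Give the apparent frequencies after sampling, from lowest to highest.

fs/2 = 24 Hz.
30 Hz > fs/2 = 24 Hz, folds to fs − 30 Hz = 18 Hz.
108 Hz mod fs = 12 Hz.
12 Hz ≤ fs/2 = 24 Hz, appears at 12 Hz.
180 Hz mod fs = 36 Hz.
36 Hz > fs/2 = 24 Hz, folds to fs − 36 Hz = 12 Hz.
36 Hz > fs/2 = 24 Hz, folds to fs − 36 Hz = 12 Hz.
Distinct values: {12 Hz, 18 Hz}.

12 Hz, 18 Hz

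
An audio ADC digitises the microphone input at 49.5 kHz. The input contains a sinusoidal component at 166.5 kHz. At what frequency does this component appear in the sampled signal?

166.5 kHz mod fs = 18 kHz.
18 kHz ≤ fs/2 = 24.75 kHz, appears at 18 kHz.

18 kHz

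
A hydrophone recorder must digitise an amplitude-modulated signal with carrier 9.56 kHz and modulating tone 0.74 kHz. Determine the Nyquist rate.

AM sidebands sit at fc ± fm = 8.82 kHz and 10.3 kHz.
Highest-frequency component: 10.3 kHz.
Nyquist rate = 2 × 10.3 kHz = 20.6 kHz.

20.6 kHz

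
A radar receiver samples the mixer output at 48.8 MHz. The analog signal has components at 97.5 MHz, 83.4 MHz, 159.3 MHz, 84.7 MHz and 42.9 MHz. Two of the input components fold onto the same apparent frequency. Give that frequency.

12.9 MHz

fs/2 = 24.4 MHz.
97.5 MHz mod fs = 48.7 MHz.
48.7 MHz > fs/2 = 24.4 MHz, folds to fs − 48.7 MHz = 0.1 MHz.
83.4 MHz mod fs = 34.6 MHz.
34.6 MHz > fs/2 = 24.4 MHz, folds to fs − 34.6 MHz = 14.2 MHz.
159.3 MHz mod fs = 12.9 MHz.
12.9 MHz ≤ fs/2 = 24.4 MHz, appears at 12.9 MHz.
84.7 MHz mod fs = 35.9 MHz.
35.9 MHz > fs/2 = 24.4 MHz, folds to fs − 35.9 MHz = 12.9 MHz.
42.9 MHz > fs/2 = 24.4 MHz, folds to fs − 42.9 MHz = 5.9 MHz.
84.7 MHz and 159.3 MHz both map to 12.9 MHz.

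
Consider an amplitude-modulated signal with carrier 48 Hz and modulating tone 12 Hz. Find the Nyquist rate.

120 Hz

AM sidebands sit at fc ± fm = 36 Hz and 60 Hz.
Highest-frequency component: 60 Hz.
Nyquist rate = 2 × 60 Hz = 120 Hz.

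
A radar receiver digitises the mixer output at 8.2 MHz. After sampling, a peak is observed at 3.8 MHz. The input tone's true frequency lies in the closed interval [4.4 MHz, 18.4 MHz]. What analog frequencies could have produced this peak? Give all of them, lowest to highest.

Frequencies that alias to 3.8 MHz are k·fs ± 3.8 MHz for integer k ≥ 0.
k=0: 3.8 MHz.
k=1: 4.4 MHz, 12 MHz.
k=2: 12.6 MHz, 20.2 MHz.
k=3: 20.8 MHz, 28.4 MHz.
Within [4.4 MHz, 18.4 MHz]: 4.4 MHz, 12 MHz, 12.6 MHz.

4.4 MHz, 12 MHz, 12.6 MHz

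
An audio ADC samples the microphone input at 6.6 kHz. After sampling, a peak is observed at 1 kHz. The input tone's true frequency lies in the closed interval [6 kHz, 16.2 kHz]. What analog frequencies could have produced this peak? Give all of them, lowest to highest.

7.6 kHz, 12.2 kHz, 14.2 kHz

Frequencies that alias to 1 kHz are k·fs ± 1 kHz for integer k ≥ 0.
k=0: 1 kHz.
k=1: 5.6 kHz, 7.6 kHz.
k=2: 12.2 kHz, 14.2 kHz.
k=3: 18.8 kHz, 20.8 kHz.
Within [6 kHz, 16.2 kHz]: 7.6 kHz, 12.2 kHz, 14.2 kHz.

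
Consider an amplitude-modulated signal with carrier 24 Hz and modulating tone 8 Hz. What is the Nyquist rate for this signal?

64 Hz

AM sidebands sit at fc ± fm = 16 Hz and 32 Hz.
Highest-frequency component: 32 Hz.
Nyquist rate = 2 × 32 Hz = 64 Hz.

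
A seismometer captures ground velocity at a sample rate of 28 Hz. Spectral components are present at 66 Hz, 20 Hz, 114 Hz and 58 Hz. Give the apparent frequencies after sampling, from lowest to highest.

fs/2 = 14 Hz.
66 Hz mod fs = 10 Hz.
10 Hz ≤ fs/2 = 14 Hz, appears at 10 Hz.
20 Hz > fs/2 = 14 Hz, folds to fs − 20 Hz = 8 Hz.
114 Hz mod fs = 2 Hz.
2 Hz ≤ fs/2 = 14 Hz, appears at 2 Hz.
58 Hz mod fs = 2 Hz.
2 Hz ≤ fs/2 = 14 Hz, appears at 2 Hz.
Distinct values: {2 Hz, 8 Hz, 10 Hz}.

2 Hz, 8 Hz, 10 Hz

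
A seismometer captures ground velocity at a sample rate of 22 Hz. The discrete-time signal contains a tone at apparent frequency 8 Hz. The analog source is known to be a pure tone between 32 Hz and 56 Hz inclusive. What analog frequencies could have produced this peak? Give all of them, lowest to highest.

Frequencies that alias to 8 Hz are k·fs ± 8 Hz for integer k ≥ 0.
k=0: 8 Hz.
k=1: 14 Hz, 30 Hz.
k=2: 36 Hz, 52 Hz.
k=3: 58 Hz, 74 Hz.
Within [32 Hz, 56 Hz]: 36 Hz, 52 Hz.

36 Hz, 52 Hz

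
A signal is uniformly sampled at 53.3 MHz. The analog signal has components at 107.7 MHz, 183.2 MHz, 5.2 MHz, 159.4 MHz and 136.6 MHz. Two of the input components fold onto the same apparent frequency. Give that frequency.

23.3 MHz

fs/2 = 26.65 MHz.
107.7 MHz mod fs = 1.1 MHz.
1.1 MHz ≤ fs/2 = 26.65 MHz, appears at 1.1 MHz.
183.2 MHz mod fs = 23.3 MHz.
23.3 MHz ≤ fs/2 = 26.65 MHz, appears at 23.3 MHz.
5.2 MHz ≤ fs/2 = 26.65 MHz, passes unchanged.
159.4 MHz mod fs = 52.8 MHz.
52.8 MHz > fs/2 = 26.65 MHz, folds to fs − 52.8 MHz = 0.5 MHz.
136.6 MHz mod fs = 30 MHz.
30 MHz > fs/2 = 26.65 MHz, folds to fs − 30 MHz = 23.3 MHz.
136.6 MHz and 183.2 MHz both map to 23.3 MHz.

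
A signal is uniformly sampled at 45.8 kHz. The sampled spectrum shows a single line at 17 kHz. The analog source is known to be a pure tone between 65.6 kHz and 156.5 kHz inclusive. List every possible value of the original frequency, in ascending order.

74.6 kHz, 108.6 kHz, 120.4 kHz, 154.4 kHz

Frequencies that alias to 17 kHz are k·fs ± 17 kHz for integer k ≥ 0.
k=0: 17 kHz.
k=1: 28.8 kHz, 62.8 kHz.
k=2: 74.6 kHz, 108.6 kHz.
k=3: 120.4 kHz, 154.4 kHz.
k=4: 166.2 kHz, 200.2 kHz.
Within [65.6 kHz, 156.5 kHz]: 74.6 kHz, 108.6 kHz, 120.4 kHz, 154.4 kHz.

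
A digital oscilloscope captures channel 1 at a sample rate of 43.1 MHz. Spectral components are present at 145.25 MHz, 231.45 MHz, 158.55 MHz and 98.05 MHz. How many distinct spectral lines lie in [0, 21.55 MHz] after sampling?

3

fs/2 = 21.55 MHz.
145.25 MHz mod fs = 15.95 MHz.
15.95 MHz ≤ fs/2 = 21.55 MHz, appears at 15.95 MHz.
231.45 MHz mod fs = 15.95 MHz.
15.95 MHz ≤ fs/2 = 21.55 MHz, appears at 15.95 MHz.
158.55 MHz mod fs = 29.25 MHz.
29.25 MHz > fs/2 = 21.55 MHz, folds to fs − 29.25 MHz = 13.85 MHz.
98.05 MHz mod fs = 11.85 MHz.
11.85 MHz ≤ fs/2 = 21.55 MHz, appears at 11.85 MHz.
Distinct values: {11.85 MHz, 13.85 MHz, 15.95 MHz} → 3.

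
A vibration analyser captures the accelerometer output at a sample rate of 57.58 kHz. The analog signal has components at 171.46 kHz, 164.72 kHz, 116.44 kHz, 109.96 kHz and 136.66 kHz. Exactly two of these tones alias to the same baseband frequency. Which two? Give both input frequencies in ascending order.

fs/2 = 28.79 kHz.
171.46 kHz mod fs = 56.3 kHz.
56.3 kHz > fs/2 = 28.79 kHz, folds to fs − 56.3 kHz = 1.28 kHz.
164.72 kHz mod fs = 49.56 kHz.
49.56 kHz > fs/2 = 28.79 kHz, folds to fs − 49.56 kHz = 8.02 kHz.
116.44 kHz mod fs = 1.28 kHz.
1.28 kHz ≤ fs/2 = 28.79 kHz, appears at 1.28 kHz.
109.96 kHz mod fs = 52.38 kHz.
52.38 kHz > fs/2 = 28.79 kHz, folds to fs − 52.38 kHz = 5.2 kHz.
136.66 kHz mod fs = 21.5 kHz.
21.5 kHz ≤ fs/2 = 28.79 kHz, appears at 21.5 kHz.
116.44 kHz and 171.46 kHz both map to 1.28 kHz.

116.44 kHz, 171.46 kHz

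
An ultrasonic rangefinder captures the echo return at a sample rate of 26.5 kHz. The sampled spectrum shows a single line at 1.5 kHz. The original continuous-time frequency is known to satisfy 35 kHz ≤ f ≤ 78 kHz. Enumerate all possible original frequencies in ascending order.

Frequencies that alias to 1.5 kHz are k·fs ± 1.5 kHz for integer k ≥ 0.
k=0: 1.5 kHz.
k=1: 25 kHz, 28 kHz.
k=2: 51.5 kHz, 54.5 kHz.
k=3: 78 kHz, 81 kHz.
k=4: 104.5 kHz, 107.5 kHz.
Within [35 kHz, 78 kHz]: 51.5 kHz, 54.5 kHz, 78 kHz.

51.5 kHz, 54.5 kHz, 78 kHz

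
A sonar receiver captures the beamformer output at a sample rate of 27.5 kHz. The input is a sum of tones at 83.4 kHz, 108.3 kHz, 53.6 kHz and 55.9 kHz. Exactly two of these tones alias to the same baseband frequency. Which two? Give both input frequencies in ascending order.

55.9 kHz, 83.4 kHz

fs/2 = 13.75 kHz.
83.4 kHz mod fs = 0.9 kHz.
0.9 kHz ≤ fs/2 = 13.75 kHz, appears at 0.9 kHz.
108.3 kHz mod fs = 25.8 kHz.
25.8 kHz > fs/2 = 13.75 kHz, folds to fs − 25.8 kHz = 1.7 kHz.
53.6 kHz mod fs = 26.1 kHz.
26.1 kHz > fs/2 = 13.75 kHz, folds to fs − 26.1 kHz = 1.4 kHz.
55.9 kHz mod fs = 0.9 kHz.
0.9 kHz ≤ fs/2 = 13.75 kHz, appears at 0.9 kHz.
55.9 kHz and 83.4 kHz both map to 0.9 kHz.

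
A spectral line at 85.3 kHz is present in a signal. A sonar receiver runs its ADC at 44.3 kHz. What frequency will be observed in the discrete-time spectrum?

85.3 kHz mod fs = 41 kHz.
41 kHz > fs/2 = 22.15 kHz, folds to fs − 41 kHz = 3.3 kHz.

3.3 kHz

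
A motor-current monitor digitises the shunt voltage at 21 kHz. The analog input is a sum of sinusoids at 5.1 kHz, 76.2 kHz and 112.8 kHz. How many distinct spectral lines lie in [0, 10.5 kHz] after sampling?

fs/2 = 10.5 kHz.
5.1 kHz ≤ fs/2 = 10.5 kHz, passes unchanged.
76.2 kHz mod fs = 13.2 kHz.
13.2 kHz > fs/2 = 10.5 kHz, folds to fs − 13.2 kHz = 7.8 kHz.
112.8 kHz mod fs = 7.8 kHz.
7.8 kHz ≤ fs/2 = 10.5 kHz, appears at 7.8 kHz.
Distinct values: {5.1 kHz, 7.8 kHz} → 2.

2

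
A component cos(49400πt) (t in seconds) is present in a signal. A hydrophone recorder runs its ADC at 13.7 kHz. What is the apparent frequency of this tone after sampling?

2.7 kHz

ω = 49400π rad/s → f = ω/(2π) = 24700 Hz = 24.7 kHz.
24.7 kHz mod fs = 11 kHz.
11 kHz > fs/2 = 6.85 kHz, folds to fs − 11 kHz = 2.7 kHz.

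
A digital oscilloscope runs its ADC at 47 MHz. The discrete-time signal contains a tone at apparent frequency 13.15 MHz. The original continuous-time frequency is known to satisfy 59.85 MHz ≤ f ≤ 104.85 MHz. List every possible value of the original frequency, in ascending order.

60.15 MHz, 80.85 MHz

Frequencies that alias to 13.15 MHz are k·fs ± 13.15 MHz for integer k ≥ 0.
k=0: 13.15 MHz.
k=1: 33.85 MHz, 60.15 MHz.
k=2: 80.85 MHz, 107.15 MHz.
k=3: 127.85 MHz, 154.15 MHz.
Within [59.85 MHz, 104.85 MHz]: 60.15 MHz, 80.85 MHz.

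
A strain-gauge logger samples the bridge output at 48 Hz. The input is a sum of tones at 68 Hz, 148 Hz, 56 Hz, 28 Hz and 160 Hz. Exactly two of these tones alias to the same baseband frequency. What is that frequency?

20 Hz

fs/2 = 24 Hz.
68 Hz mod fs = 20 Hz.
20 Hz ≤ fs/2 = 24 Hz, appears at 20 Hz.
148 Hz mod fs = 4 Hz.
4 Hz ≤ fs/2 = 24 Hz, appears at 4 Hz.
56 Hz mod fs = 8 Hz.
8 Hz ≤ fs/2 = 24 Hz, appears at 8 Hz.
28 Hz > fs/2 = 24 Hz, folds to fs − 28 Hz = 20 Hz.
160 Hz mod fs = 16 Hz.
16 Hz ≤ fs/2 = 24 Hz, appears at 16 Hz.
28 Hz and 68 Hz both map to 20 Hz.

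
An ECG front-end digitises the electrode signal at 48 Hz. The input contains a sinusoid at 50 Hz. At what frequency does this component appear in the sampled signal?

50 Hz mod fs = 2 Hz.
2 Hz ≤ fs/2 = 24 Hz, appears at 2 Hz.

2 Hz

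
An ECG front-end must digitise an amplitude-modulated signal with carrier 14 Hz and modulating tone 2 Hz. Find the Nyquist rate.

AM sidebands sit at fc ± fm = 12 Hz and 16 Hz.
Highest-frequency component: 16 Hz.
Nyquist rate = 2 × 16 Hz = 32 Hz.

32 Hz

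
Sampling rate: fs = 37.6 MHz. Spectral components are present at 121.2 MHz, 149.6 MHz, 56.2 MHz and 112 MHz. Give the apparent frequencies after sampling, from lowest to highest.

fs/2 = 18.8 MHz.
121.2 MHz mod fs = 8.4 MHz.
8.4 MHz ≤ fs/2 = 18.8 MHz, appears at 8.4 MHz.
149.6 MHz mod fs = 36.8 MHz.
36.8 MHz > fs/2 = 18.8 MHz, folds to fs − 36.8 MHz = 0.8 MHz.
56.2 MHz mod fs = 18.6 MHz.
18.6 MHz ≤ fs/2 = 18.8 MHz, appears at 18.6 MHz.
112 MHz mod fs = 36.8 MHz.
36.8 MHz > fs/2 = 18.8 MHz, folds to fs − 36.8 MHz = 0.8 MHz.
Distinct values: {0.8 MHz, 8.4 MHz, 18.6 MHz}.

0.8 MHz, 8.4 MHz, 18.6 MHz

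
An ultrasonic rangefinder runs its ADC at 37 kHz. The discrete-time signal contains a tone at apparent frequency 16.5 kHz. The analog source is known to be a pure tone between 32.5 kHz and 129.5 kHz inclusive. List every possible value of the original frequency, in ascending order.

Frequencies that alias to 16.5 kHz are k·fs ± 16.5 kHz for integer k ≥ 0.
k=0: 16.5 kHz.
k=1: 20.5 kHz, 53.5 kHz.
k=2: 57.5 kHz, 90.5 kHz.
k=3: 94.5 kHz, 127.5 kHz.
k=4: 131.5 kHz, 164.5 kHz.
Within [32.5 kHz, 129.5 kHz]: 53.5 kHz, 57.5 kHz, 90.5 kHz, 94.5 kHz, 127.5 kHz.

53.5 kHz, 57.5 kHz, 90.5 kHz, 94.5 kHz, 127.5 kHz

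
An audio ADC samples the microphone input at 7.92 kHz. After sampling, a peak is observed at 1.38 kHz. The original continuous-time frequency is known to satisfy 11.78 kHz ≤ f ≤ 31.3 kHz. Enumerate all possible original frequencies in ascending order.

14.46 kHz, 17.22 kHz, 22.38 kHz, 25.14 kHz, 30.3 kHz

Frequencies that alias to 1.38 kHz are k·fs ± 1.38 kHz for integer k ≥ 0.
k=0: 1.38 kHz.
k=1: 6.54 kHz, 9.3 kHz.
k=2: 14.46 kHz, 17.22 kHz.
k=3: 22.38 kHz, 25.14 kHz.
k=4: 30.3 kHz, 33.06 kHz.
k=5: 38.22 kHz, 40.98 kHz.
Within [11.78 kHz, 31.3 kHz]: 14.46 kHz, 17.22 kHz, 22.38 kHz, 25.14 kHz, 30.3 kHz.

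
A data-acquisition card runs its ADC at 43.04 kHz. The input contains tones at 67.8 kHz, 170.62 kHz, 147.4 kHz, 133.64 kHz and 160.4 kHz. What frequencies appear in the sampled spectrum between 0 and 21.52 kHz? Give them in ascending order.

1.54 kHz, 4.52 kHz, 11.76 kHz, 18.28 kHz

fs/2 = 21.52 kHz.
67.8 kHz mod fs = 24.76 kHz.
24.76 kHz > fs/2 = 21.52 kHz, folds to fs − 24.76 kHz = 18.28 kHz.
170.62 kHz mod fs = 41.5 kHz.
41.5 kHz > fs/2 = 21.52 kHz, folds to fs − 41.5 kHz = 1.54 kHz.
147.4 kHz mod fs = 18.28 kHz.
18.28 kHz ≤ fs/2 = 21.52 kHz, appears at 18.28 kHz.
133.64 kHz mod fs = 4.52 kHz.
4.52 kHz ≤ fs/2 = 21.52 kHz, appears at 4.52 kHz.
160.4 kHz mod fs = 31.28 kHz.
31.28 kHz > fs/2 = 21.52 kHz, folds to fs − 31.28 kHz = 11.76 kHz.
Distinct values: {1.54 kHz, 4.52 kHz, 11.76 kHz, 18.28 kHz}.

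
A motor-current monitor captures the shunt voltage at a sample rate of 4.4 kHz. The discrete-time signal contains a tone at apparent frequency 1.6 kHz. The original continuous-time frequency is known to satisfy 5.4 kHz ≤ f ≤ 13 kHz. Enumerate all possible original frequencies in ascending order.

6 kHz, 7.2 kHz, 10.4 kHz, 11.6 kHz

Frequencies that alias to 1.6 kHz are k·fs ± 1.6 kHz for integer k ≥ 0.
k=0: 1.6 kHz.
k=1: 2.8 kHz, 6 kHz.
k=2: 7.2 kHz, 10.4 kHz.
k=3: 11.6 kHz, 14.8 kHz.
k=4: 16 kHz, 19.2 kHz.
Within [5.4 kHz, 13 kHz]: 6 kHz, 7.2 kHz, 10.4 kHz, 11.6 kHz.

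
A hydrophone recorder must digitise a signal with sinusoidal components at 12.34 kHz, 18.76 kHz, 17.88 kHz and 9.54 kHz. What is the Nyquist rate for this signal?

37.52 kHz

Highest-frequency component: 18.76 kHz.
Nyquist rate = 2 × 18.76 kHz = 37.52 kHz.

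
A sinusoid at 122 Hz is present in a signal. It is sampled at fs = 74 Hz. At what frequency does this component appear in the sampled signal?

26 Hz

122 Hz mod fs = 48 Hz.
48 Hz > fs/2 = 37 Hz, folds to fs − 48 Hz = 26 Hz.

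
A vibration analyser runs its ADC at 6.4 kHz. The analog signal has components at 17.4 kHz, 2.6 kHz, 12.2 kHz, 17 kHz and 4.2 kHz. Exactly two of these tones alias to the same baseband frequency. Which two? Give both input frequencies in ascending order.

4.2 kHz, 17 kHz

fs/2 = 3.2 kHz.
17.4 kHz mod fs = 4.6 kHz.
4.6 kHz > fs/2 = 3.2 kHz, folds to fs − 4.6 kHz = 1.8 kHz.
2.6 kHz ≤ fs/2 = 3.2 kHz, passes unchanged.
12.2 kHz mod fs = 5.8 kHz.
5.8 kHz > fs/2 = 3.2 kHz, folds to fs − 5.8 kHz = 0.6 kHz.
17 kHz mod fs = 4.2 kHz.
4.2 kHz > fs/2 = 3.2 kHz, folds to fs − 4.2 kHz = 2.2 kHz.
4.2 kHz > fs/2 = 3.2 kHz, folds to fs − 4.2 kHz = 2.2 kHz.
4.2 kHz and 17 kHz both map to 2.2 kHz.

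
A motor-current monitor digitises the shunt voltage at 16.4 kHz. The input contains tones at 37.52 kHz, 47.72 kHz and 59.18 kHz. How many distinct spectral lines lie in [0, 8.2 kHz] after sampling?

fs/2 = 8.2 kHz.
37.52 kHz mod fs = 4.72 kHz.
4.72 kHz ≤ fs/2 = 8.2 kHz, appears at 4.72 kHz.
47.72 kHz mod fs = 14.92 kHz.
14.92 kHz > fs/2 = 8.2 kHz, folds to fs − 14.92 kHz = 1.48 kHz.
59.18 kHz mod fs = 9.98 kHz.
9.98 kHz > fs/2 = 8.2 kHz, folds to fs − 9.98 kHz = 6.42 kHz.
Distinct values: {1.48 kHz, 4.72 kHz, 6.42 kHz} → 3.

3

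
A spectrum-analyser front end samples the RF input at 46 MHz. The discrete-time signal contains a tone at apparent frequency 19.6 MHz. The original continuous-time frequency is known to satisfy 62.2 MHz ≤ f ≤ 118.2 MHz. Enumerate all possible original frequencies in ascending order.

65.6 MHz, 72.4 MHz, 111.6 MHz

Frequencies that alias to 19.6 MHz are k·fs ± 19.6 MHz for integer k ≥ 0.
k=0: 19.6 MHz.
k=1: 26.4 MHz, 65.6 MHz.
k=2: 72.4 MHz, 111.6 MHz.
k=3: 118.4 MHz, 157.6 MHz.
Within [62.2 MHz, 118.2 MHz]: 65.6 MHz, 72.4 MHz, 111.6 MHz.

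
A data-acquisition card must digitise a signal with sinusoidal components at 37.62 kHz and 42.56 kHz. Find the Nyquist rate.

Highest-frequency component: 42.56 kHz.
Nyquist rate = 2 × 42.56 kHz = 85.12 kHz.

85.12 kHz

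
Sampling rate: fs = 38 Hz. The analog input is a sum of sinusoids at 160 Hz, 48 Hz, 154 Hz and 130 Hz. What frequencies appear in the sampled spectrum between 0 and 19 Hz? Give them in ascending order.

2 Hz, 8 Hz, 10 Hz, 16 Hz

fs/2 = 19 Hz.
160 Hz mod fs = 8 Hz.
8 Hz ≤ fs/2 = 19 Hz, appears at 8 Hz.
48 Hz mod fs = 10 Hz.
10 Hz ≤ fs/2 = 19 Hz, appears at 10 Hz.
154 Hz mod fs = 2 Hz.
2 Hz ≤ fs/2 = 19 Hz, appears at 2 Hz.
130 Hz mod fs = 16 Hz.
16 Hz ≤ fs/2 = 19 Hz, appears at 16 Hz.
Distinct values: {2 Hz, 8 Hz, 10 Hz, 16 Hz}.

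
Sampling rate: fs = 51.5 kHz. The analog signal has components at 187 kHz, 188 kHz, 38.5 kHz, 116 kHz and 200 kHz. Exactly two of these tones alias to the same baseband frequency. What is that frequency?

fs/2 = 25.75 kHz.
187 kHz mod fs = 32.5 kHz.
32.5 kHz > fs/2 = 25.75 kHz, folds to fs − 32.5 kHz = 19 kHz.
188 kHz mod fs = 33.5 kHz.
33.5 kHz > fs/2 = 25.75 kHz, folds to fs − 33.5 kHz = 18 kHz.
38.5 kHz > fs/2 = 25.75 kHz, folds to fs − 38.5 kHz = 13 kHz.
116 kHz mod fs = 13 kHz.
13 kHz ≤ fs/2 = 25.75 kHz, appears at 13 kHz.
200 kHz mod fs = 45.5 kHz.
45.5 kHz > fs/2 = 25.75 kHz, folds to fs − 45.5 kHz = 6 kHz.
38.5 kHz and 116 kHz both map to 13 kHz.

13 kHz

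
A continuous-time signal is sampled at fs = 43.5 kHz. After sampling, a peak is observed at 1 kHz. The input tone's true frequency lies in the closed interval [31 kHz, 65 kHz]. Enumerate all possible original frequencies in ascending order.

42.5 kHz, 44.5 kHz

Frequencies that alias to 1 kHz are k·fs ± 1 kHz for integer k ≥ 0.
k=0: 1 kHz.
k=1: 42.5 kHz, 44.5 kHz.
k=2: 86 kHz, 88 kHz.
Within [31 kHz, 65 kHz]: 42.5 kHz, 44.5 kHz.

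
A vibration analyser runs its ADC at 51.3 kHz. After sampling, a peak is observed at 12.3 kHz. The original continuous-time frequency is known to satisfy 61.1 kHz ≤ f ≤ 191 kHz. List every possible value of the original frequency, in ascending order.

63.6 kHz, 90.3 kHz, 114.9 kHz, 141.6 kHz, 166.2 kHz

Frequencies that alias to 12.3 kHz are k·fs ± 12.3 kHz for integer k ≥ 0.
k=0: 12.3 kHz.
k=1: 39 kHz, 63.6 kHz.
k=2: 90.3 kHz, 114.9 kHz.
k=3: 141.6 kHz, 166.2 kHz.
k=4: 192.9 kHz, 217.5 kHz.
Within [61.1 kHz, 191 kHz]: 63.6 kHz, 90.3 kHz, 114.9 kHz, 141.6 kHz, 166.2 kHz.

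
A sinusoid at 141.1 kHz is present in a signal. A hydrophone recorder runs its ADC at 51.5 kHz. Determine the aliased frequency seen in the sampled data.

141.1 kHz mod fs = 38.1 kHz.
38.1 kHz > fs/2 = 25.75 kHz, folds to fs − 38.1 kHz = 13.4 kHz.

13.4 kHz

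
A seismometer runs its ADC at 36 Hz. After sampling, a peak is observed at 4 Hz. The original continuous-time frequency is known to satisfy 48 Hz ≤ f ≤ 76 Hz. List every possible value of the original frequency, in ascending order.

Frequencies that alias to 4 Hz are k·fs ± 4 Hz for integer k ≥ 0.
k=0: 4 Hz.
k=1: 32 Hz, 40 Hz.
k=2: 68 Hz, 76 Hz.
k=3: 104 Hz, 112 Hz.
Within [48 Hz, 76 Hz]: 68 Hz, 76 Hz.

68 Hz, 76 Hz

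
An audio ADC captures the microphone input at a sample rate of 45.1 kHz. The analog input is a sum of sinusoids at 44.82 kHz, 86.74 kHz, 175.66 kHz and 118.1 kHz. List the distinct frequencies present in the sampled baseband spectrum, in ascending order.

0.28 kHz, 3.46 kHz, 4.74 kHz, 17.2 kHz

fs/2 = 22.55 kHz.
44.82 kHz > fs/2 = 22.55 kHz, folds to fs − 44.82 kHz = 0.28 kHz.
86.74 kHz mod fs = 41.64 kHz.
41.64 kHz > fs/2 = 22.55 kHz, folds to fs − 41.64 kHz = 3.46 kHz.
175.66 kHz mod fs = 40.36 kHz.
40.36 kHz > fs/2 = 22.55 kHz, folds to fs − 40.36 kHz = 4.74 kHz.
118.1 kHz mod fs = 27.9 kHz.
27.9 kHz > fs/2 = 22.55 kHz, folds to fs − 27.9 kHz = 17.2 kHz.
Distinct values: {0.28 kHz, 3.46 kHz, 4.74 kHz, 17.2 kHz}.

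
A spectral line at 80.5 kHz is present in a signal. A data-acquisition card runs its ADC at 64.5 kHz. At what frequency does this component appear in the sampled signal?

16 kHz

80.5 kHz mod fs = 16 kHz.
16 kHz ≤ fs/2 = 32.25 kHz, appears at 16 kHz.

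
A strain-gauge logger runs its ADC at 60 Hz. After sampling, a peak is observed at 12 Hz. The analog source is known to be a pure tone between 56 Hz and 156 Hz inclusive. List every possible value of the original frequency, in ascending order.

Frequencies that alias to 12 Hz are k·fs ± 12 Hz for integer k ≥ 0.
k=0: 12 Hz.
k=1: 48 Hz, 72 Hz.
k=2: 108 Hz, 132 Hz.
k=3: 168 Hz, 192 Hz.
Within [56 Hz, 156 Hz]: 72 Hz, 108 Hz, 132 Hz.

72 Hz, 108 Hz, 132 Hz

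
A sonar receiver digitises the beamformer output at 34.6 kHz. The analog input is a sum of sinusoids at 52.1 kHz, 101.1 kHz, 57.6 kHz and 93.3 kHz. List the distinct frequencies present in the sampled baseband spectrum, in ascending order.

2.7 kHz, 10.5 kHz, 11.6 kHz, 17.1 kHz

fs/2 = 17.3 kHz.
52.1 kHz mod fs = 17.5 kHz.
17.5 kHz > fs/2 = 17.3 kHz, folds to fs − 17.5 kHz = 17.1 kHz.
101.1 kHz mod fs = 31.9 kHz.
31.9 kHz > fs/2 = 17.3 kHz, folds to fs − 31.9 kHz = 2.7 kHz.
57.6 kHz mod fs = 23 kHz.
23 kHz > fs/2 = 17.3 kHz, folds to fs − 23 kHz = 11.6 kHz.
93.3 kHz mod fs = 24.1 kHz.
24.1 kHz > fs/2 = 17.3 kHz, folds to fs − 24.1 kHz = 10.5 kHz.
Distinct values: {2.7 kHz, 10.5 kHz, 11.6 kHz, 17.1 kHz}.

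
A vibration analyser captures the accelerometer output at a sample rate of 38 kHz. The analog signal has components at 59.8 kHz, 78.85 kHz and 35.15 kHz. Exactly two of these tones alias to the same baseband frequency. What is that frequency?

fs/2 = 19 kHz.
59.8 kHz mod fs = 21.8 kHz.
21.8 kHz > fs/2 = 19 kHz, folds to fs − 21.8 kHz = 16.2 kHz.
78.85 kHz mod fs = 2.85 kHz.
2.85 kHz ≤ fs/2 = 19 kHz, appears at 2.85 kHz.
35.15 kHz > fs/2 = 19 kHz, folds to fs − 35.15 kHz = 2.85 kHz.
35.15 kHz and 78.85 kHz both map to 2.85 kHz.

2.85 kHz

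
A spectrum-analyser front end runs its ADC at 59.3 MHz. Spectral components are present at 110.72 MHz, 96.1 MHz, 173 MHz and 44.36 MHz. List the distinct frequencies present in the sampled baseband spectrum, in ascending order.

fs/2 = 29.65 MHz.
110.72 MHz mod fs = 51.42 MHz.
51.42 MHz > fs/2 = 29.65 MHz, folds to fs − 51.42 MHz = 7.88 MHz.
96.1 MHz mod fs = 36.8 MHz.
36.8 MHz > fs/2 = 29.65 MHz, folds to fs − 36.8 MHz = 22.5 MHz.
173 MHz mod fs = 54.4 MHz.
54.4 MHz > fs/2 = 29.65 MHz, folds to fs − 54.4 MHz = 4.9 MHz.
44.36 MHz > fs/2 = 29.65 MHz, folds to fs − 44.36 MHz = 14.94 MHz.
Distinct values: {4.9 MHz, 7.88 MHz, 14.94 MHz, 22.5 MHz}.

4.9 MHz, 7.88 MHz, 14.94 MHz, 22.5 MHz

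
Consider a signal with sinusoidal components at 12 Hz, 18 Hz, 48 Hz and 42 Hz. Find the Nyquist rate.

Highest-frequency component: 48 Hz.
Nyquist rate = 2 × 48 Hz = 96 Hz.

96 Hz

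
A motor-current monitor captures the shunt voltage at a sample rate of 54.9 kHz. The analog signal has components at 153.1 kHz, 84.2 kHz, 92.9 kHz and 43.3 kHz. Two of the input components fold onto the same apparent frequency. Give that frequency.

fs/2 = 27.45 kHz.
153.1 kHz mod fs = 43.3 kHz.
43.3 kHz > fs/2 = 27.45 kHz, folds to fs − 43.3 kHz = 11.6 kHz.
84.2 kHz mod fs = 29.3 kHz.
29.3 kHz > fs/2 = 27.45 kHz, folds to fs − 29.3 kHz = 25.6 kHz.
92.9 kHz mod fs = 38 kHz.
38 kHz > fs/2 = 27.45 kHz, folds to fs − 38 kHz = 16.9 kHz.
43.3 kHz > fs/2 = 27.45 kHz, folds to fs − 43.3 kHz = 11.6 kHz.
43.3 kHz and 153.1 kHz both map to 11.6 kHz.

11.6 kHz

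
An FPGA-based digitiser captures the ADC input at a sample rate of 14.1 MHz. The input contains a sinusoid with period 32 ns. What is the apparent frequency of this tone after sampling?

T = 32 ns → f = 1/T = 31.25 MHz.
31.25 MHz mod fs = 3.05 MHz.
3.05 MHz ≤ fs/2 = 7.05 MHz, appears at 3.05 MHz.

3.05 MHz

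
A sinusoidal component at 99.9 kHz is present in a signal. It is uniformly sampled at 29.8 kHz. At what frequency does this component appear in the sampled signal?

10.5 kHz

99.9 kHz mod fs = 10.5 kHz.
10.5 kHz ≤ fs/2 = 14.9 kHz, appears at 10.5 kHz.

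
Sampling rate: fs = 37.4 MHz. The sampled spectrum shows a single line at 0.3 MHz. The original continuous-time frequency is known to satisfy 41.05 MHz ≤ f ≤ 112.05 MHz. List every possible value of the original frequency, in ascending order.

Frequencies that alias to 0.3 MHz are k·fs ± 0.3 MHz for integer k ≥ 0.
k=0: 0.3 MHz.
k=1: 37.1 MHz, 37.7 MHz.
k=2: 74.5 MHz, 75.1 MHz.
k=3: 111.9 MHz, 112.5 MHz.
k=4: 149.3 MHz, 149.9 MHz.
Within [41.05 MHz, 112.05 MHz]: 74.5 MHz, 75.1 MHz, 111.9 MHz.

74.5 MHz, 75.1 MHz, 111.9 MHz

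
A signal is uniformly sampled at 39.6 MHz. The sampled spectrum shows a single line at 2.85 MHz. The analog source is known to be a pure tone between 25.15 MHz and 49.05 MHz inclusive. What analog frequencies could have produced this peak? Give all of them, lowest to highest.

Frequencies that alias to 2.85 MHz are k·fs ± 2.85 MHz for integer k ≥ 0.
k=0: 2.85 MHz.
k=1: 36.75 MHz, 42.45 MHz.
k=2: 76.35 MHz, 82.05 MHz.
Within [25.15 MHz, 49.05 MHz]: 36.75 MHz, 42.45 MHz.

36.75 MHz, 42.45 MHz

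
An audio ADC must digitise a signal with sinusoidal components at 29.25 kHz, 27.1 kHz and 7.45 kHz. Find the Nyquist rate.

Highest-frequency component: 29.25 kHz.
Nyquist rate = 2 × 29.25 kHz = 58.5 kHz.

58.5 kHz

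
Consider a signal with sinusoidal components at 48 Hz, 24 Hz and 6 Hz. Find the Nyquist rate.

Highest-frequency component: 48 Hz.
Nyquist rate = 2 × 48 Hz = 96 Hz.

96 Hz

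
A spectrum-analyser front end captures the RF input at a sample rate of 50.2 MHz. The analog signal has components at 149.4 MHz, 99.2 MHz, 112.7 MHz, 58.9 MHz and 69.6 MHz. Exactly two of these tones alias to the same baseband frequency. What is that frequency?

fs/2 = 25.1 MHz.
149.4 MHz mod fs = 49 MHz.
49 MHz > fs/2 = 25.1 MHz, folds to fs − 49 MHz = 1.2 MHz.
99.2 MHz mod fs = 49 MHz.
49 MHz > fs/2 = 25.1 MHz, folds to fs − 49 MHz = 1.2 MHz.
112.7 MHz mod fs = 12.3 MHz.
12.3 MHz ≤ fs/2 = 25.1 MHz, appears at 12.3 MHz.
58.9 MHz mod fs = 8.7 MHz.
8.7 MHz ≤ fs/2 = 25.1 MHz, appears at 8.7 MHz.
69.6 MHz mod fs = 19.4 MHz.
19.4 MHz ≤ fs/2 = 25.1 MHz, appears at 19.4 MHz.
99.2 MHz and 149.4 MHz both map to 1.2 MHz.

1.2 MHz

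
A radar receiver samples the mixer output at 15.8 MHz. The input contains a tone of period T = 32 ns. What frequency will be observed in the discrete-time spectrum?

0.35 MHz

T = 32 ns → f = 1/T = 31.25 MHz.
31.25 MHz mod fs = 15.45 MHz.
15.45 MHz > fs/2 = 7.9 MHz, folds to fs − 15.45 MHz = 0.35 MHz.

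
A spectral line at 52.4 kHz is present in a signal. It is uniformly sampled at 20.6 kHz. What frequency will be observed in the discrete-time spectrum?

52.4 kHz mod fs = 11.2 kHz.
11.2 kHz > fs/2 = 10.3 kHz, folds to fs − 11.2 kHz = 9.4 kHz.

9.4 kHz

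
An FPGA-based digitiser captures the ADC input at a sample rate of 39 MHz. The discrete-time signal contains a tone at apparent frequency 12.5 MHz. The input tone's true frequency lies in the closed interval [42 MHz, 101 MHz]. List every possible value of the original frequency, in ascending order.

Frequencies that alias to 12.5 MHz are k·fs ± 12.5 MHz for integer k ≥ 0.
k=0: 12.5 MHz.
k=1: 26.5 MHz, 51.5 MHz.
k=2: 65.5 MHz, 90.5 MHz.
k=3: 104.5 MHz, 129.5 MHz.
Within [42 MHz, 101 MHz]: 51.5 MHz, 65.5 MHz, 90.5 MHz.

51.5 MHz, 65.5 MHz, 90.5 MHz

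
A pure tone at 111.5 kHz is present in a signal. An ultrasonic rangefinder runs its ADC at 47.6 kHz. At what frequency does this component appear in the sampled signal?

111.5 kHz mod fs = 16.3 kHz.
16.3 kHz ≤ fs/2 = 23.8 kHz, appears at 16.3 kHz.

16.3 kHz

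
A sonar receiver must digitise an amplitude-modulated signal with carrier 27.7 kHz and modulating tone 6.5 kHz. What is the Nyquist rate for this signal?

68.4 kHz

AM sidebands sit at fc ± fm = 21.2 kHz and 34.2 kHz.
Highest-frequency component: 34.2 kHz.
Nyquist rate = 2 × 34.2 kHz = 68.4 kHz.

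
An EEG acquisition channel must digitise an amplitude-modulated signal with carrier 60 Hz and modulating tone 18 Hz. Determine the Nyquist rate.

AM sidebands sit at fc ± fm = 42 Hz and 78 Hz.
Highest-frequency component: 78 Hz.
Nyquist rate = 2 × 78 Hz = 156 Hz.

156 Hz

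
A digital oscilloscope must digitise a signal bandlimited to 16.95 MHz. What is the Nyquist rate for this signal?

Nyquist rate = 2 × 16.95 MHz = 33.9 MHz.

33.9 MHz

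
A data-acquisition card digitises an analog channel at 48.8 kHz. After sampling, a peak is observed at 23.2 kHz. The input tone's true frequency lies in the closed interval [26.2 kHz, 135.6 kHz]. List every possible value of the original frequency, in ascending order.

72 kHz, 74.4 kHz, 120.8 kHz, 123.2 kHz

Frequencies that alias to 23.2 kHz are k·fs ± 23.2 kHz for integer k ≥ 0.
k=0: 23.2 kHz.
k=1: 25.6 kHz, 72 kHz.
k=2: 74.4 kHz, 120.8 kHz.
k=3: 123.2 kHz, 169.6 kHz.
k=4: 172 kHz, 218.4 kHz.
Within [26.2 kHz, 135.6 kHz]: 72 kHz, 74.4 kHz, 120.8 kHz, 123.2 kHz.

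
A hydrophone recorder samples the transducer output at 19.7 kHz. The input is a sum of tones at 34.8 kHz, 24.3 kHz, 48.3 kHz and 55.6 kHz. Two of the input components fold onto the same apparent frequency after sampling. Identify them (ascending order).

24.3 kHz, 34.8 kHz

fs/2 = 9.85 kHz.
34.8 kHz mod fs = 15.1 kHz.
15.1 kHz > fs/2 = 9.85 kHz, folds to fs − 15.1 kHz = 4.6 kHz.
24.3 kHz mod fs = 4.6 kHz.
4.6 kHz ≤ fs/2 = 9.85 kHz, appears at 4.6 kHz.
48.3 kHz mod fs = 8.9 kHz.
8.9 kHz ≤ fs/2 = 9.85 kHz, appears at 8.9 kHz.
55.6 kHz mod fs = 16.2 kHz.
16.2 kHz > fs/2 = 9.85 kHz, folds to fs − 16.2 kHz = 3.5 kHz.
24.3 kHz and 34.8 kHz both map to 4.6 kHz.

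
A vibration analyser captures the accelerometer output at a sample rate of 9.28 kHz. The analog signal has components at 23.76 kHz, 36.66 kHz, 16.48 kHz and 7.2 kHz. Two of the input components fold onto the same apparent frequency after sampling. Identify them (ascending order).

7.2 kHz, 16.48 kHz

fs/2 = 4.64 kHz.
23.76 kHz mod fs = 5.2 kHz.
5.2 kHz > fs/2 = 4.64 kHz, folds to fs − 5.2 kHz = 4.08 kHz.
36.66 kHz mod fs = 8.82 kHz.
8.82 kHz > fs/2 = 4.64 kHz, folds to fs − 8.82 kHz = 0.46 kHz.
16.48 kHz mod fs = 7.2 kHz.
7.2 kHz > fs/2 = 4.64 kHz, folds to fs − 7.2 kHz = 2.08 kHz.
7.2 kHz > fs/2 = 4.64 kHz, folds to fs − 7.2 kHz = 2.08 kHz.
7.2 kHz and 16.48 kHz both map to 2.08 kHz.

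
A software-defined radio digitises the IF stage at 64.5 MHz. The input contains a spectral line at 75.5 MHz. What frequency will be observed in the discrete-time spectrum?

11 MHz

75.5 MHz mod fs = 11 MHz.
11 MHz ≤ fs/2 = 32.25 MHz, appears at 11 MHz.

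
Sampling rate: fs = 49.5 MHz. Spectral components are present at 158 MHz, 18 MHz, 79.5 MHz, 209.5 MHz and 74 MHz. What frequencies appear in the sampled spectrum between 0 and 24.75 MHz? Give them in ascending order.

fs/2 = 24.75 MHz.
158 MHz mod fs = 9.5 MHz.
9.5 MHz ≤ fs/2 = 24.75 MHz, appears at 9.5 MHz.
18 MHz ≤ fs/2 = 24.75 MHz, passes unchanged.
79.5 MHz mod fs = 30 MHz.
30 MHz > fs/2 = 24.75 MHz, folds to fs − 30 MHz = 19.5 MHz.
209.5 MHz mod fs = 11.5 MHz.
11.5 MHz ≤ fs/2 = 24.75 MHz, appears at 11.5 MHz.
74 MHz mod fs = 24.5 MHz.
24.5 MHz ≤ fs/2 = 24.75 MHz, appears at 24.5 MHz.
Distinct values: {9.5 MHz, 11.5 MHz, 18 MHz, 19.5 MHz, 24.5 MHz}.

9.5 MHz, 11.5 MHz, 18 MHz, 19.5 MHz, 24.5 MHz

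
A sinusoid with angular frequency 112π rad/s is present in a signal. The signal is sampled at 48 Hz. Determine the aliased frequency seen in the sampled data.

ω = 112π rad/s → f = ω/(2π) = 56 Hz.
56 Hz mod fs = 8 Hz.
8 Hz ≤ fs/2 = 24 Hz, appears at 8 Hz.

8 Hz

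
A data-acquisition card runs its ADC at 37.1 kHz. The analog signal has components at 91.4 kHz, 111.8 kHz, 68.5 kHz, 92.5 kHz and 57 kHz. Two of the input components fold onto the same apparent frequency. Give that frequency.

17.2 kHz

fs/2 = 18.55 kHz.
91.4 kHz mod fs = 17.2 kHz.
17.2 kHz ≤ fs/2 = 18.55 kHz, appears at 17.2 kHz.
111.8 kHz mod fs = 0.5 kHz.
0.5 kHz ≤ fs/2 = 18.55 kHz, appears at 0.5 kHz.
68.5 kHz mod fs = 31.4 kHz.
31.4 kHz > fs/2 = 18.55 kHz, folds to fs − 31.4 kHz = 5.7 kHz.
92.5 kHz mod fs = 18.3 kHz.
18.3 kHz ≤ fs/2 = 18.55 kHz, appears at 18.3 kHz.
57 kHz mod fs = 19.9 kHz.
19.9 kHz > fs/2 = 18.55 kHz, folds to fs − 19.9 kHz = 17.2 kHz.
57 kHz and 91.4 kHz both map to 17.2 kHz.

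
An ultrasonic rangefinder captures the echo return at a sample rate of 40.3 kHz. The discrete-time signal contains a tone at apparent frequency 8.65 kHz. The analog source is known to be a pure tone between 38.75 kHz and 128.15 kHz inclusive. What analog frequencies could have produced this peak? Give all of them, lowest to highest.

48.95 kHz, 71.95 kHz, 89.25 kHz, 112.25 kHz

Frequencies that alias to 8.65 kHz are k·fs ± 8.65 kHz for integer k ≥ 0.
k=0: 8.65 kHz.
k=1: 31.65 kHz, 48.95 kHz.
k=2: 71.95 kHz, 89.25 kHz.
k=3: 112.25 kHz, 129.55 kHz.
k=4: 152.55 kHz, 169.85 kHz.
Within [38.75 kHz, 128.15 kHz]: 48.95 kHz, 71.95 kHz, 89.25 kHz, 112.25 kHz.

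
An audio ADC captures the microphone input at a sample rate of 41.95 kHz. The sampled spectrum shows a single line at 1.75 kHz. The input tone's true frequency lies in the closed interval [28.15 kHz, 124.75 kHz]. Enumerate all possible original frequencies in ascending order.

Frequencies that alias to 1.75 kHz are k·fs ± 1.75 kHz for integer k ≥ 0.
k=0: 1.75 kHz.
k=1: 40.2 kHz, 43.7 kHz.
k=2: 82.15 kHz, 85.65 kHz.
k=3: 124.1 kHz, 127.6 kHz.
k=4: 166.05 kHz, 169.55 kHz.
Within [28.15 kHz, 124.75 kHz]: 40.2 kHz, 43.7 kHz, 82.15 kHz, 85.65 kHz, 124.1 kHz.

40.2 kHz, 43.7 kHz, 82.15 kHz, 85.65 kHz, 124.1 kHz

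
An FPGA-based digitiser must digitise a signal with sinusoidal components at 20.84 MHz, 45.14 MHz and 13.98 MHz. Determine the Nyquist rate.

90.28 MHz

Highest-frequency component: 45.14 MHz.
Nyquist rate = 2 × 45.14 MHz = 90.28 MHz.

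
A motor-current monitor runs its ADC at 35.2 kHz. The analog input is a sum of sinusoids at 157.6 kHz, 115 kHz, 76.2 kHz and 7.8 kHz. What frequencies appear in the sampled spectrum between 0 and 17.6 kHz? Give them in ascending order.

5.8 kHz, 7.8 kHz, 9.4 kHz, 16.8 kHz

fs/2 = 17.6 kHz.
157.6 kHz mod fs = 16.8 kHz.
16.8 kHz ≤ fs/2 = 17.6 kHz, appears at 16.8 kHz.
115 kHz mod fs = 9.4 kHz.
9.4 kHz ≤ fs/2 = 17.6 kHz, appears at 9.4 kHz.
76.2 kHz mod fs = 5.8 kHz.
5.8 kHz ≤ fs/2 = 17.6 kHz, appears at 5.8 kHz.
7.8 kHz ≤ fs/2 = 17.6 kHz, passes unchanged.
Distinct values: {5.8 kHz, 7.8 kHz, 9.4 kHz, 16.8 kHz}.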